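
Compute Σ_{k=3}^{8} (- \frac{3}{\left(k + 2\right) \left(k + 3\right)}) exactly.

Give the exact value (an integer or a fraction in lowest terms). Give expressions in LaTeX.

Σ = -18/55

The ratio is (k + 2)/(k + 4).
Factor: A=k + 2; B=k + 4; C=1.
Set up (k + 2)·f(k+1) − (k + 3)·f(k) − (1) = 0.
d = 1 from the (1,1,0) case.
Solving with deg f ≤ 1: f(k) = k/2.
So s_k = (B(k−1)f/C)·t_k = (k*(k + 3)/2)·t_k = -3*k/(2*k + 4).
Δs = -3/(k**2 + 5*k + 6), as required.
Telescoping: Σ = s_(9) − s_(3) = -27/22 − (-9/10) = -18/55.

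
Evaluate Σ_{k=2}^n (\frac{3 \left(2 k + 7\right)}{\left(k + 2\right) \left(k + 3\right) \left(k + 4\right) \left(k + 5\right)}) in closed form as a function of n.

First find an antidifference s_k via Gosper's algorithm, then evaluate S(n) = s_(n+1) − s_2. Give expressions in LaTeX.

S(n) = \frac{n^{2} + 8 n - 9}{8 \left(n^{2} + 8 n + 15\right)}

t_(k+1)/t_k = (k + 2)*(2*k + 9)/((k + 6)*(2*k + 7)).
So A=k + 2 and B=k + 6, with C=k + 7/2.
Set up (k + 2)·f(k+1) − (k + 5)·f(k) − (k + 7/2) = 0.
Bound: deg f ≤ 3.
Match coefficients ⇒ f(k) = k*(k + 3)*(k + 6)/16.
Get s_k = R·t_k = 3*k*(k + 6)/(8*(k**2 + 6*k + 8)) with R(k) = B(k−1)f(k)/C(k) = k*(k + 3)*(k + 5)*(k + 6)/(8*(2*k + 7)).
s_(k+1) − s_k = 3*(2*k + 7)/(k**4 + 14*k**3 + 71*k**2 + 154*k + 120) = t_k.
Evaluate: s_(n+1) = 3*(n**2 + 8*n + 7)/(8*(n**2 + 8*n + 15)); subtract s_(2) = 1/4 ⇒ S(n) = (n**2 + 8*n - 9)/(8*(n**2 + 8*n + 15)).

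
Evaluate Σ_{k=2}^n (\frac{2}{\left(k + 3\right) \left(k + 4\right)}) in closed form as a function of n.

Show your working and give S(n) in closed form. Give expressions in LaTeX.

S(n) = \frac{2 \left(n - 1\right)}{5 \left(n + 4\right)}

r(k) = (k + 3)/(k + 5) after simplifying.
Normal form (A,B,C) = (k + 3, k + 5, 1).
Set up (k + 3)·f(k+1) − (k + 4)·f(k) − (1) = 0.
Degrees (1,1,0) ⇒ d ≤ 1.
Solve for f: f(k) = k/3 (degree 1 ≤ 1).
Then R = B(k−1)f/C = k*(k + 4)/3, so s_k = R(k)·t_k = 2*k/(3*(k + 3)).
s_(k+1) − s_k = 2/(k**2 + 7*k + 12) = t_k.
Evaluate: s_(n+1) = 2*(n + 1)/(3*(n + 4)); subtract s_(2) = 4/15 ⇒ S(n) = 2*(n - 1)/(5*(n + 4)).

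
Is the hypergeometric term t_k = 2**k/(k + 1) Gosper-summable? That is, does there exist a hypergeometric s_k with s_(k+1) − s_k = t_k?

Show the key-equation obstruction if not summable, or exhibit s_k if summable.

No — key equation has no polynomial f.

Ratio r(k) = 2*(k + 1)/(k + 2).
A = 2*k + 2, B = k + 2, C = 1.
f must satisfy (2*k + 2)·f(k+1) − (k + 1)·f(k) = 1.
deg f ≤ -1 (via 1,1,0).
d = -1 < 0 ⇒ no nonzero polynomial f; not summable.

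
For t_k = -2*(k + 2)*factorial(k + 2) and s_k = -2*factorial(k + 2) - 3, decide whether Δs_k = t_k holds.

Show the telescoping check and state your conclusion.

s_(k+1) = -2*factorial(k + 3) - 3
s_(k+1) − s_k = -2*(k + 2)*factorial(k + 2)
(s_(k+1) − s_k) − t_k = 0

Valid — Δs_k = t_k.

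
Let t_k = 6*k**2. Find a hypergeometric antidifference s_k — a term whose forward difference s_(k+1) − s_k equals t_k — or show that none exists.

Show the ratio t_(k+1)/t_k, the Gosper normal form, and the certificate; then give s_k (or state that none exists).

s_k = k*(2*k**2 - 3*k + 1)

t_(k+1)/t_k = (k + 1)**2/k**2.
Normal form (A,B,C) = (1, 1, k**2).
Solve (1)·f(k+1) − (1)·f(k) = k**2.
d = 3 from the (0,0,2) case.
Solve for f: f(k) = k*(k - 1)*(2*k - 1)/6 (degree 3 ≤ 3).
Then R = B(k−1)f/C = (k - 1)*(2*k - 1)/(6*k), so s_k = R(k)·t_k = k*(2*k**2 - 3*k + 1).
Δs = 6*k**2, as required.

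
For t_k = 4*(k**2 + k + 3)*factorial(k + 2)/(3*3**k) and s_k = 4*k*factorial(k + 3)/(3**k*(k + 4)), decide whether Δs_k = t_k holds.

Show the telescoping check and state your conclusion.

s_(k+1) = 4*(k + 1)*factorial(k + 4)/(3*3**k*(k + 5))
s_(k+1) − s_k = 4*(k**3 + 6*k**2 + 9*k + 16)*factorial(k + 3)/(3*3**k*(k + 4)*(k + 5))
(s_(k+1) − s_k) − t_k = -4*(k**3 + 5*k**2 + 4*k + 12)*factorial(k + 2)/(3*3**k*(k + 4)*(k + 5))

Invalid: residual -4*(k**3 + 5*k**2 + 4*k + 12)*factorial(k + 2)/(3*3**k*(k + 4)*(k + 5)) ≠ 0.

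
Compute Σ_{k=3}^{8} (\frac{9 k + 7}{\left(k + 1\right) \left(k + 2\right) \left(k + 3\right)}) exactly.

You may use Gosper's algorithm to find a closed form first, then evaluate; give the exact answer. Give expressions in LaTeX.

Ratio r(k) = (k + 1)*(9*k + 16)/((k + 4)*(9*k + 7)).
Gosper form: A/B · C(k+1)/C(k) with A=k + 1, B=k + 4, C=k + 7/9.
Key eq: (k + 1)·f(k+1) = (k + 3)·f(k) + (k + 7/9).
From deg A=1, deg B=1, deg C=1: d=2.
Solving with deg f ≤ 2: f(k) = k*(4*k + 3)/9.
Then R = B(k−1)f/C = k*(k + 3)*(4*k + 3)/(9*k + 7), so s_k = R(k)·t_k = k*(4*k + 3)/((k + 1)*(k + 2)).
Check: Δs_k = (9*k + 7)/(k**3 + 6*k**2 + 11*k + 6). ✓
Evaluate s at k=9 and k=3: 351/110 and 9/4; difference 207/220.

Σ = 207/220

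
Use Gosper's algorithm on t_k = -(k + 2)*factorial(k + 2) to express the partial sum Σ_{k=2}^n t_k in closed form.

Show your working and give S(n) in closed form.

S(n) = 24 - factorial(n + 3)

Step 1: r(k) = (k + 3)**2/(k + 2).
So A=k + 3 and B=1, with C=k + 2.
Key eq: (k + 3)·f(k+1) = (1)·f(k) + (k + 2).
deg f ≤ 0 (via 1,0,1).
Solve for f: f(k) = 1 (degree 0 ≤ 0).
Certificate R = B(k−1)f/C = 1/(k + 2) gives s_k = -factorial(k + 2).
Δs = -(k + 2)*factorial(k + 2), as required.
Telescope: S(n) = s_(n+1) − s_(2) = -factorial(n + 3) − (-24) = 24 - factorial(n + 3).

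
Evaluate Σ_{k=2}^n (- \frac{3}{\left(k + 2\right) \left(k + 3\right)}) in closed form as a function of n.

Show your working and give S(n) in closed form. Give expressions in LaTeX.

S(n) = \frac{3 \left(1 - n\right)}{4 \left(n + 3\right)}

r(k) = (k + 2)/(k + 4) after simplifying.
Factor: A=k + 2; B=k + 4; C=1.
Need (k + 2)·f(k+1) − (k + 3)·f(k) = 1.
Bound: deg f ≤ 1.
Match coefficients ⇒ f(k) = k/2.
Then R = B(k−1)f/C = k*(k + 3)/2, so s_k = R(k)·t_k = -3*k/(2*k + 4).
Check: Δs_k = -3/(k**2 + 5*k + 6). ✓
Evaluate: s_(n+1) = 3*(-n - 1)/(2*(n + 3)); subtract s_(2) = -3/4 ⇒ S(n) = 3*(1 - n)/(4*(n + 3)).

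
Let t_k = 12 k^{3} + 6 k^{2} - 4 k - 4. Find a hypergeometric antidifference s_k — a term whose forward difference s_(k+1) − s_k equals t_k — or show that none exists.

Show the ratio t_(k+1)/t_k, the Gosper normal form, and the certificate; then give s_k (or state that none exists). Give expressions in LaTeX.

The ratio is (6*k**3 + 21*k**2 + 22*k + 5)/(6*k**3 + 3*k**2 - 2*k - 2).
Take A(k)=1, B(k)=1, C(k)=k**3 + k**2/2 - k/3 - 1/3.
Need (1)·f(k+1) − (1)·f(k) = k**3 + k**2/2 - k/3 - 1/3.
deg f ≤ 4 (via 0,0,3).
A polynomial solution: f(k) = k*(3*k**3 - 4*k**2 - 2*k - 1)/12.
Certificate R = B(k−1)f/C = k*(3*k**3 - 4*k**2 - 2*k - 1)/(2*(6*k**3 + 3*k**2 - 2*k - 2)) gives s_k = k*(3*k**3 - 4*k**2 - 2*k - 1).
s_(k+1) − s_k = 12*k**3 + 6*k**2 - 4*k - 4 = t_k.

s_k = k \left(3 k^{3} - 4 k^{2} - 2 k - 1\right)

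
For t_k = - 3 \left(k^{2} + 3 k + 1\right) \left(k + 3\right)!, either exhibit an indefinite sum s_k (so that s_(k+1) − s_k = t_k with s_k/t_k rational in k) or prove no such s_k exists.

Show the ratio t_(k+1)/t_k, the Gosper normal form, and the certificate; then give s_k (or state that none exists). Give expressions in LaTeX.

t_(k+1)/t_k = (k + 4)*(3*k + (k + 1)**2 + 4)/(k**2 + 3*k + 1).
Take A(k)=k + 4, B(k)=1, C(k)=k**2 + 3*k + 1.
Solve (k + 4)·f(k+1) − (1)·f(k) = k**2 + 3*k + 1.
From deg A=1, deg B=0, deg C=2: d=1.
Coefficient equations give f(k) = k - 1.
R(k) = B(k−1)·f(k)/C(k) = (k - 1)/(k**2 + 3*k + 1); s_k = R·t_k = -3*(k - 1)*factorial(k + 3).
Check: Δs_k = -3*(k**2 + 3*k + 1)*factorial(k + 3). ✓

s_k = - 3 \left(k - 1\right) \left(k + 3\right)!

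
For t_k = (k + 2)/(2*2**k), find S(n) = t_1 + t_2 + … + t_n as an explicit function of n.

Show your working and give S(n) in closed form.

S(n) = 2**(-n - 1)*(2**(n + 2) - n - 4)

r(k) = (k + 3)/(2*(k + 2)) after simplifying.
Normal form (A,B,C) = (1/2, 1, k + 2).
Key eq: (1/2)·f(k+1) = (1)·f(k) + (k + 2).
deg f ≤ 1 (via 0,0,1).
Solve for f: f(k) = -2*(k + 3) (degree 1 ≤ 1).
So s_k = (B(k−1)f/C)·t_k = (-2*(k + 3)/(k + 2))·t_k = (-k - 3)/2**k.
Verify: (k + 2)/(2*2**k) matches t_k.
Telescope: S(n) = s_(n+1) − s_(1) = 2**(-n - 1)*(-n - 4) − (-2) = 2**(-n - 1)*(2**(n + 2) - n - 4).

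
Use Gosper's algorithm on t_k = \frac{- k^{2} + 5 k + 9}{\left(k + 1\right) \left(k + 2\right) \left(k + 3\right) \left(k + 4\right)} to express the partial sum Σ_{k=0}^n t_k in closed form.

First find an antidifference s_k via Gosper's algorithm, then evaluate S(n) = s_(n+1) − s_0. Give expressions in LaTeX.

Step 1: r(k) = (k**3 - 2*k**2 - 16*k - 13)/(k**3 - 34*k - 45).
Factor: A=k + 1; B=k + 5; C=k**2 - 5*k - 9.
Solve (k + 1)·f(k+1) − (k + 4)·f(k) = k**2 - 5*k - 9.
Degrees (1,1,2) ⇒ d ≤ 3.
A polynomial solution: f(k) = -k*(k**2 + 8*k + 9)/2.
R(k) = B(k−1)·f(k)/C(k) = -k*(k + 4)*(k**2 + 8*k + 9)/(2*(k**2 - 5*k - 9)); s_k = R·t_k = k*(k**2 + 8*k + 9)/(2*(k + 1)*(k + 2)*(k + 3)).
Verify: (-k**2 + 5*k + 9)/(k**4 + 10*k**3 + 35*k**2 + 50*k + 24) matches t_k.
Telescope: S(n) = s_(n+1) − s_(0) = (n**3 + 11*n**2 + 28*n + 18)/(2*(n**3 + 9*n**2 + 26*n + 24)) − (0) = (n**3 + 11*n**2 + 28*n + 18)/(2*(n**3 + 9*n**2 + 26*n + 24)).

S(n) = \frac{n^{3} + 11 n^{2} + 28 n + 18}{2 \left(n^{3} + 9 n^{2} + 26 n + 24\right)}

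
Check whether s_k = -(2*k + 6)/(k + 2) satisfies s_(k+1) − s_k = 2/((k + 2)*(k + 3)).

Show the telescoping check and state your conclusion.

valid; difference matches t_k

s_(k+1) = 2*(-k - 4)/(k + 3)
s_(k+1) − s_k = 2/(k**2 + 5*k + 6)
(s_(k+1) − s_k) − t_k = 0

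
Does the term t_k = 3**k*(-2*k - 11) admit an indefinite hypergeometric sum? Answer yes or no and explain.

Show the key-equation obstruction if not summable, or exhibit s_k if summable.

Ratio r(k) = 3*(2*k + 13)/(2*k + 11).
Normal form (A,B,C) = (3, 1, k + 11/2).
Key eq: (3)·f(k+1) = (1)·f(k) + (k + 11/2).
Bound: deg f ≤ 1.
Match coefficients ⇒ f(k) = (k + 4)/2.
Then R = B(k−1)f/C = (k + 4)/(2*k + 11), so s_k = R(k)·t_k = 3**k*(-k - 4).
Δs = 3**k*(-2*k - 11), as required.

Yes. s_k = 3**k*(-k - 4).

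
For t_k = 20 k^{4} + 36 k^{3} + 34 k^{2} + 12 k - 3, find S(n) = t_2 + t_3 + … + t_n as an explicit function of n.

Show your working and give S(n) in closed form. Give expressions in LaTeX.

t_(k+1)/t_k = (20*k**4 + 116*k**3 + 262*k**2 + 268*k + 99)/(20*k**4 + 36*k**3 + 34*k**2 + 12*k - 3).
A = 1, B = 1, C = k**4 + 9*k**3/5 + 17*k**2/10 + 3*k/5 - 3/20.
Set up (1)·f(k+1) − (1)·f(k) − (k**4 + 9*k**3/5 + 17*k**2/10 + 3*k/5 - 3/20) = 0.
Bound: deg f ≤ 5.
Coefficient equations give f(k) = k*(4*k**4 - k**3 - 2*k - 4)/20.
R(k) = B(k−1)·f(k)/C(k) = k*(4*k**4 - k**3 - 2*k - 4)/(20*k**4 + 36*k**3 + 34*k**2 + 12*k - 3); s_k = R·t_k = k*(4*k**4 - k**3 - 2*k - 4).
s_(k+1) − s_k = 20*k**4 + 36*k**3 + 34*k**2 + 12*k - 3 = t_k.
Telescope: S(n) = s_(n+1) − s_(2) = 4*n**5 + 19*n**4 + 36*n**3 + 32*n**2 + 8*n - 3 − (96) = 4*n**5 + 19*n**4 + 36*n**3 + 32*n**2 + 8*n - 99.

S(n) = 4 n^{5} + 19 n^{4} + 36 n^{3} + 32 n^{2} + 8 n - 99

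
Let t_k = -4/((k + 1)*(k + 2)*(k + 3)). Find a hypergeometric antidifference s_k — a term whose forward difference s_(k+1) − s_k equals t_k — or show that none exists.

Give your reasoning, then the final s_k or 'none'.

Step 1: r(k) = (k + 1)/(k + 4).
A = k + 1, B = k + 4, C = 1.
Need (k + 1)·f(k+1) − (k + 3)·f(k) = 1.
Bound: deg f ≤ 2.
A polynomial solution: f(k) = k*(k + 3)/4.
Get s_k = R·t_k = k*(-k - 3)/((k + 1)*(k + 2)) with R(k) = B(k−1)f(k)/C(k) = k*(k + 3)**2/4.
Δs = -4/(k**3 + 6*k**2 + 11*k + 6), as required.

s_k = k*(-k - 3)/((k + 1)*(k + 2))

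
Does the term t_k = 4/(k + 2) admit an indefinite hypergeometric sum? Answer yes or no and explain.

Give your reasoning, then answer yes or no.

No. Not Gosper-summable.

t_(k+1)/t_k = (k + 2)/(k + 3).
Normal form (A,B,C) = (k + 2, k + 3, 1).
Solve (k + 2)·f(k+1) − (k + 2)·f(k) = 1.
Bound: deg f ≤ 0.
Put f(k) = c0: A·f(k+1) − B(k−1)·f(k) − C = -1; need -1 = 0 — inconsistent ⇒ no f, not summable.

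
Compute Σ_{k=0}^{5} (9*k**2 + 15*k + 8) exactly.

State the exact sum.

Step 1: r(k) = (9*k**2 + 33*k + 32)/(9*k**2 + 15*k + 8).
So A=1 and B=1, with C=k**2 + 5*k/3 + 8/9.
f must satisfy (1)·f(k+1) − (1)·f(k) = k**2 + 5*k/3 + 8/9.
d = 3 from the (0,0,2) case.
Solving with deg f ≤ 3: f(k) = k*(3*k**2 + 3*k + 2)/9.
So s_k = (B(k−1)f/C)·t_k = (k*(3*k**2 + 3*k + 2)/(9*k**2 + 15*k + 8))·t_k = k*(3*k**2 + 3*k + 2).
s_(k+1) − s_k = 9*k**2 + 15*k + 8 = t_k.
Σ_(k=0)^(5) t_k = s_(6) − s_(0) = 768 − (0) = 768.

Σ = 768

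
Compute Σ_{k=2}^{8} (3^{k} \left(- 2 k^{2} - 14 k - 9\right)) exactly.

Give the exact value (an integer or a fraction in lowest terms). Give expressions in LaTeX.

Σ = -2243781

The ratio is 3*(2*k**2 + 18*k + 25)/(2*k**2 + 14*k + 9).
Take A(k)=3, B(k)=1, C(k)=k**2 + 7*k + 9/2.
Set up (3)·f(k+1) − (1)·f(k) − (k**2 + 7*k + 9/2) = 0.
Degrees (0,0,2) ⇒ d ≤ 2.
A polynomial solution: f(k) = (k**2 + 4*k - 3)/2.
Certificate R = B(k−1)f/C = (k**2 + 4*k - 3)/(2*k**2 + 14*k + 9) gives s_k = 3**k*(-k**2 - 4*k + 3).
s_(k+1) − s_k = 3**k*(-2*k**2 - 14*k - 9) = t_k.
Evaluate s at k=9 and k=2: -2243862 and -81; difference -2243781.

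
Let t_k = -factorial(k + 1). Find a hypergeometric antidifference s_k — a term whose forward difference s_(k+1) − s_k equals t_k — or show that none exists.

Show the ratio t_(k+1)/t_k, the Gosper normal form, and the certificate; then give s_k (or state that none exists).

Compute t_(k+1)/t_k: get k + 2.
Normal form (A,B,C) = (k + 2, 1, 1).
Solve (k + 2)·f(k+1) − (1)·f(k) = 1.
From deg A=1, deg B=0, deg C=0: d=-1.
Negative degree bound (-1): no f exists, t_k not Gosper-summable.

none — t_k is not Gosper-summable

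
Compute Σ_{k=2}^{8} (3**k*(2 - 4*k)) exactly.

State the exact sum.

Ratio r(k) = 3*(2*k + 1)/(2*k - 1).
Normal form (A,B,C) = (3, 1, k - 1/2).
f must satisfy (3)·f(k+1) − (1)·f(k) = k - 1/2.
From deg A=0, deg B=0, deg C=1: d=1.
Solve for f: f(k) = (k - 2)/2 (degree 1 ≤ 1).
Then R = B(k−1)f/C = (k - 2)/(2*k - 1), so s_k = R(k)·t_k = 2*3**k*(2 - k).
Δs = 3**k*(2 - 4*k), as required.
Sum = s_(9) − s_(2); s_(9) = -275562, s_(2) = 0 ⇒ -275562.

Σ = -275562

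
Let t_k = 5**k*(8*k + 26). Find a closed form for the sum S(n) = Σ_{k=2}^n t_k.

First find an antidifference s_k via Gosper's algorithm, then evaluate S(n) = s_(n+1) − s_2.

S(n) = 10*5**n*n + 30*5**n - 200

The ratio is 5*(4*k + 17)/(4*k + 13).
A = 5, B = 1, C = k + 13/4.
f must satisfy (5)·f(k+1) − (1)·f(k) = k + 13/4.
Bound: deg f ≤ 1.
Solve for f: f(k) = (k + 2)/4 (degree 1 ≤ 1).
Get s_k = R·t_k = 2*5**k*(k + 2) with R(k) = B(k−1)f(k)/C(k) = (k + 2)/(4*k + 13).
Δs = 5**k*(8*k + 26), as required.
s_(n+1) = 10*5**n*(n + 3) and s_(2) = 200, so S(n) = 10*5**n*n + 30*5**n - 200.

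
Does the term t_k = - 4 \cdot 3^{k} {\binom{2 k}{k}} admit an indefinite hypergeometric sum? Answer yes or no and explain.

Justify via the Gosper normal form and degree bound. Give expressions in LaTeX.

No — t_k has no hypergeometric antidifference.

The ratio is 6*(2*k + 1)/(k + 1).
A = 12*k + 6, B = k + 1, C = 1.
Key eq: (12*k + 6)·f(k+1) = (k)·f(k) + (1).
d = -1 from the (1,1,0) case.
Bound -1 < 0, so the key equation has no polynomial solution.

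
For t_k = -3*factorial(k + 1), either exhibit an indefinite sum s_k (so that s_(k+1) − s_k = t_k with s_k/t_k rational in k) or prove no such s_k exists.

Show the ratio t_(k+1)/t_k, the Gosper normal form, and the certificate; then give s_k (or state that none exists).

none (Gosper's algorithm certifies no s_k)

t_(k+1)/t_k = k + 2.
Take A(k)=k + 2, B(k)=1, C(k)=1.
Key eq: (k + 2)·f(k+1) = (1)·f(k) + (1).
deg f ≤ -1 (via 1,0,0).
deg f ≤ -1 is impossible — no certificate.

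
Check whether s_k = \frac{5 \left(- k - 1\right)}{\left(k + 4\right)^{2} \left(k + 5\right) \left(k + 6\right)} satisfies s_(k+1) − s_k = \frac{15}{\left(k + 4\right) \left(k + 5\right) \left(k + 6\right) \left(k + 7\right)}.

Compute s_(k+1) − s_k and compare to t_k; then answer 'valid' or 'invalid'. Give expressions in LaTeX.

Invalid: residual \frac{15 \left(- 4 k - 19\right)}{k^{6} + 31 k^{5} + 397 k^{4} + 2689 k^{3} + 10162 k^{2} + 20320 k + 16800} ≠ 0.

s_(k+1) = 5*(-k - 2)/((k + 5)**2*(k + 6)*(k + 7))
s_(k+1) − s_k = 15*(k**2 + 5*k + 1)/(k**6 + 31*k**5 + 397*k**4 + 2689*k**3 + 10162*k**2 + 20320*k + 16800)
(s_(k+1) − s_k) − t_k = 15*(-4*k - 19)/(k**6 + 31*k**5 + 397*k**4 + 2689*k**3 + 10162*k**2 + 20320*k + 16800)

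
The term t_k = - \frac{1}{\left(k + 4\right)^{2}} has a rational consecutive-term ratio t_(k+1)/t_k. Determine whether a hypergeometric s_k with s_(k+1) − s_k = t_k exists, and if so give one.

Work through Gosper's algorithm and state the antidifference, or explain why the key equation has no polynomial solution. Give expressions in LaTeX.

t_(k+1)/t_k = (k + 4)**2/(k + 5)**2.
Factor: A=k**2 + 8*k + 16; B=k**2 + 10*k + 25; C=1.
Key eq: (k**2 + 8*k + 16)·f(k+1) = (k**2 + 8*k + 16)·f(k) + (1).
Bound: deg f ≤ 0.
Write f(k) = c0. Then LHS − RHS = -1, requiring -1 = 0: contradictory. No certificate.

none — t_k is not Gosper-summable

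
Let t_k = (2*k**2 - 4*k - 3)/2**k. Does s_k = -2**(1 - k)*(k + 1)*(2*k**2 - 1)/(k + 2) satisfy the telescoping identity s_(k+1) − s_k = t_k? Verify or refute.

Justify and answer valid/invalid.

Invalid: residual (-2*k**3 - 4*k**2 + 11*k + 8)/(2**k*(k**2 + 5*k + 6)) ≠ 0.

s_(k+1) = -(k + 2)*(2*(k + 1)**2 - 1)/(2**k*(k + 3))
s_(k+1) − s_k = (2*k**4 + 4*k**3 - 15*k**2 - 28*k - 10)/(2**k*(k**2 + 5*k + 6))
(s_(k+1) − s_k) − t_k = (-2*k**3 - 4*k**2 + 11*k + 8)/(2**k*(k**2 + 5*k + 6))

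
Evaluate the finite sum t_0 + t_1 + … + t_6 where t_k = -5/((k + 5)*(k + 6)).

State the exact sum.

Compute t_(k+1)/t_k: get (k + 5)/(k + 7).
Take A(k)=k + 5, B(k)=k + 7, C(k)=1.
Key eq: (k + 5)·f(k+1) = (k + 6)·f(k) + (1).
d = 1 from the (1,1,0) case.
A polynomial solution: f(k) = k/5.
Certificate R = B(k−1)f/C = k*(k + 6)/5 gives s_k = -k/(k + 5).
Verify: -5/(k**2 + 11*k + 30) matches t_k.
Evaluate s at k=7 and k=0: -7/12 and 0; difference -7/12.

Σ = -7/12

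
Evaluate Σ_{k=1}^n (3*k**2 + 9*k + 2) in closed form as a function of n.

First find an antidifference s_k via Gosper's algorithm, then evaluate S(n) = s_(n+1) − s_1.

S(n) = n*(n**2 + 6*n + 7)

r(k) = (3*k**2 + 15*k + 14)/(3*k**2 + 9*k + 2) after simplifying.
Factor: A=1; B=1; C=k**2 + 3*k + 2/3.
Set up (1)·f(k+1) − (1)·f(k) − (k**2 + 3*k + 2/3) = 0.
deg f ≤ 3 (via 0,0,2).
Coefficient equations give f(k) = k*(k**2 + 3*k - 2)/3.
So s_k = (B(k−1)f/C)·t_k = (k*(k**2 + 3*k - 2)/(3*k**2 + 9*k + 2))·t_k = k*(k**2 + 3*k - 2).
Verify: 3*k**2 + 9*k + 2 matches t_k.
Evaluate: s_(n+1) = n**3 + 6*n**2 + 7*n + 2; subtract s_(1) = 2 ⇒ S(n) = n*(n**2 + 6*n + 7).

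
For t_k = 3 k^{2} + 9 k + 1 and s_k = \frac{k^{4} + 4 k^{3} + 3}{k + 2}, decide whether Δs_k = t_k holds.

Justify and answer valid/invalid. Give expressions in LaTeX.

Invalid: residual \frac{- 2 k^{3} - 12 k^{2} - 22 k + 1}{k^{2} + 5 k + 6} ≠ 0.

s_(k+1) = ((k + 1)**4 + 4*(k + 1)**3 + 3)/(k + 3)
s_(k+1) − s_k = (3*k**4 + 22*k**3 + 52*k**2 + 37*k + 7)/(k**2 + 5*k + 6)
(s_(k+1) − s_k) − t_k = (-2*k**3 - 12*k**2 - 22*k + 1)/(k**2 + 5*k + 6)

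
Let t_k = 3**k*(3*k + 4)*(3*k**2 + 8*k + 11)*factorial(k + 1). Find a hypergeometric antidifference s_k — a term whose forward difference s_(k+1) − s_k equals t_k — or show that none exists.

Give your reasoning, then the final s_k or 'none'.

Ratio r(k) = 3*(9*k**4 + 81*k**3 + 290*k**2 + 482*k + 308)/(9*k**3 + 36*k**2 + 65*k + 44).
Take A(k)=3*k + 6, B(k)=1, C(k)=k**3 + 4*k**2 + 65*k/9 + 44/9.
Set up (3*k + 6)·f(k+1) − (1)·f(k) − (k**3 + 4*k**2 + 65*k/9 + 44/9) = 0.
Bound: deg f ≤ 2.
Coefficient equations give f(k) = (3*k**2 + k + 4)/9.
So s_k = (B(k−1)f/C)·t_k = ((3*k**2 + k + 4)/((3*k + 4)*(3*k**2 + 8*k + 11)))·t_k = 3**k*(3*k**2 + k + 4)*factorial(k + 1).
Δs = 3**k*(3*k + 4)*(3*k**2 + 8*k + 11)*factorial(k + 1), as required.

s_k = 3**k*(3*k**2 + k + 4)*factorial(k + 1)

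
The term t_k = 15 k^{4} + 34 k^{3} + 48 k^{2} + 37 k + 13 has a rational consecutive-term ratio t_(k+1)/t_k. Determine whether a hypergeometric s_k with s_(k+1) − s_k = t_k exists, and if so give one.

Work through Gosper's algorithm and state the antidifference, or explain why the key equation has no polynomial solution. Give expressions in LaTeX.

t_(k+1)/t_k = (15*k**4 + 94*k**3 + 240*k**2 + 295*k + 147)/(15*k**4 + 34*k**3 + 48*k**2 + 37*k + 13).
Normal form (A,B,C) = (1, 1, k**4 + 34*k**3/15 + 16*k**2/5 + 37*k/15 + 13/15).
Key eq: (1)·f(k+1) = (1)·f(k) + (k**4 + 34*k**3/15 + 16*k**2/5 + 37*k/15 + 13/15).
Degrees (0,0,4) ⇒ d ≤ 5.
Coefficient equations give f(k) = k*(3*k**4 + k**3 + 4*k**2 + 3*k + 2)/15.
Certificate R = B(k−1)f/C = k*(3*k**4 + k**3 + 4*k**2 + 3*k + 2)/(15*k**4 + 34*k**3 + 48*k**2 + 37*k + 13) gives s_k = k*(3*k**4 + k**3 + 4*k**2 + 3*k + 2).
s_(k+1) − s_k = 15*k**4 + 34*k**3 + 48*k**2 + 37*k + 13 = t_k.

s_k = k \left(3 k^{4} + k^{3} + 4 k^{2} + 3 k + 2\right)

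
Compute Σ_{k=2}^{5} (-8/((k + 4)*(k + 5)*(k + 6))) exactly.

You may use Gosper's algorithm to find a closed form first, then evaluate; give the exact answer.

Σ = -68/1155

Step 1: r(k) = (k + 4)/(k + 7).
A = k + 4, B = k + 7, C = 1.
f must satisfy (k + 4)·f(k+1) − (k + 6)·f(k) = 1.
Degrees (1,1,0) ⇒ d ≤ 2.
A polynomial solution: f(k) = k*(k + 9)/40.
Certificate R = B(k−1)f/C = k*(k + 6)*(k + 9)/40 gives s_k = k*(-k - 9)/(5*(k + 4)*(k + 5)).
Check: Δs_k = -8/(k**3 + 15*k**2 + 74*k + 120). ✓
Σ_(k=2)^(5) t_k = s_(6) − s_(2) = -9/55 − (-11/105) = -68/1155.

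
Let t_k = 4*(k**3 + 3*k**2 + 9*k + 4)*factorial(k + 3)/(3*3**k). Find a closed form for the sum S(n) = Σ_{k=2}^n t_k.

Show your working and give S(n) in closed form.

S(n) = 4*3**(-n - 1)*(-160*3**n + n**6*factorial(n) + 12*n**5*factorial(n) + 56*n**4*factorial(n) + 130*n**3*factorial(n) + 159*n**2*factorial(n) + 98*n*factorial(n) + 24*factorial(n))

r(k) = (k**4 + 10*k**3 + 42*k**2 + 89*k + 68)/(3*(k**3 + 3*k**2 + 9*k + 4)) after simplifying.
Factor: A=k/3 + 4/3; B=1; C=k**3 + 3*k**2 + 9*k + 4.
Need (k/3 + 4/3)·f(k+1) − (1)·f(k) = k**3 + 3*k**2 + 9*k + 4.
deg f ≤ 2 (via 1,0,3).
A polynomial solution: f(k) = 3*k**2.
So s_k = (B(k−1)f/C)·t_k = (3*k**2/(k**3 + 3*k**2 + 9*k + 4))·t_k = 4*k**2*factorial(k + 3)/3**k.
Δs = 4*(k**3 + 3*k**2 + 9*k + 4)*factorial(k + 3)/(3*3**k), as required.
Telescope: S(n) = s_(n+1) − s_(2) = 4*3**(-n - 1)*(n + 1)**2*factorial(n + 4) − (640/3) = 4*3**(-n - 1)*(-160*3**n + n**6*factorial(n) + 12*n**5*factorial(n) + 56*n**4*factorial(n) + 130*n**3*factorial(n) + 159*n**2*factorial(n) + 98*n*factorial(n) + 24*factorial(n)).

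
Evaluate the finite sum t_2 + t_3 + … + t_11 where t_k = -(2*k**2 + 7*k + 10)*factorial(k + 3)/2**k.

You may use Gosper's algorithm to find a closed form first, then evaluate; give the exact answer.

The ratio is (k + 4)*(7*k + 2*(k + 1)**2 + 17)/(2*(2*k**2 + 7*k + 10)).
Factor: A=k/2 + 2; B=1; C=k**2 + 7*k/2 + 5.
f must satisfy (k/2 + 2)·f(k+1) − (1)·f(k) = k**2 + 7*k/2 + 5.
From deg A=1, deg B=0, deg C=2: d=1.
Coefficient equations give f(k) = 2*k + 1.
Then R = B(k−1)f/C = 2*(2*k + 1)/(2*k**2 + 7*k + 10), so s_k = R(k)·t_k = -2**(1 - k)*(2*k + 1)*factorial(k + 3).
s_(k+1) − s_k = -(2*k**2 + 7*k + 10)*factorial(k + 3)/2**k = t_k.
Σ_(k=2)^(11) t_k = s_(12) − s_(2) = -15962821875 − (-300) = -15962821575.

Σ = -15962821575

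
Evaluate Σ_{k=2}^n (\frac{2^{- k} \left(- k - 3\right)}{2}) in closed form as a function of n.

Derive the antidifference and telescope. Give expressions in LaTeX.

S(n) = 2^{- n - 1} \left(- 3 \cdot 2^{n} + n + 5\right)

Compute t_(k+1)/t_k: get (k + 4)/(2*(k + 3)).
So A=1/2 and B=1, with C=k + 3.
Need (1/2)·f(k+1) − (1)·f(k) = k + 3.
From deg A=0, deg B=0, deg C=1: d=1.
Solving with deg f ≤ 1: f(k) = -2*(k + 4).
Then R = B(k−1)f/C = -2*(k + 4)/(k + 3), so s_k = R(k)·t_k = (k + 4)/2**k.
Δs = (-k - 3)/(2*2**k), as required.
Telescope: S(n) = s_(n+1) − s_(2) = 2**(-n - 1)*(n + 5) − (3/2) = 2**(-n - 1)*(-3*2**n + n + 5).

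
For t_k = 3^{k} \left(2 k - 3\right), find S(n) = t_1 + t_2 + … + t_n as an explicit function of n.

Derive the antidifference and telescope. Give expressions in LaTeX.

Ratio r(k) = 3*(2*k - 1)/(2*k - 3).
Take A(k)=3, B(k)=1, C(k)=k - 3/2.
Set up (3)·f(k+1) − (1)·f(k) − (k - 3/2) = 0.
Degrees (0,0,1) ⇒ d ≤ 1.
Match coefficients ⇒ f(k) = (k - 3)/2.
Get s_k = R·t_k = 3**k*(k - 3) with R(k) = B(k−1)f(k)/C(k) = (k - 3)/(2*k - 3).
s_(k+1) − s_k = 3**k*(2*k - 3) = t_k.
Telescope: S(n) = s_(n+1) − s_(1) = 3**(n + 1)*(n - 2) − (-6) = 3*3**n*n - 6*3**n + 6.

S(n) = 3 \cdot 3^{n} n - 6 \cdot 3^{n} + 6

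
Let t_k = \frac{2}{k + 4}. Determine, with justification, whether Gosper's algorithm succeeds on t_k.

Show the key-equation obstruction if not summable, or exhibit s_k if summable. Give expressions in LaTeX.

t_(k+1)/t_k = (k + 4)/(k + 5).
Factor: A=k + 4; B=k + 5; C=1.
Solve (k + 4)·f(k+1) − (k + 4)·f(k) = 1.
deg f ≤ 0 (via 1,1,0).
Put f(k) = c0: A·f(k+1) − B(k−1)·f(k) − C = -1; need -1 = 0 — inconsistent ⇒ no f, not summable.

No. Not Gosper-summable.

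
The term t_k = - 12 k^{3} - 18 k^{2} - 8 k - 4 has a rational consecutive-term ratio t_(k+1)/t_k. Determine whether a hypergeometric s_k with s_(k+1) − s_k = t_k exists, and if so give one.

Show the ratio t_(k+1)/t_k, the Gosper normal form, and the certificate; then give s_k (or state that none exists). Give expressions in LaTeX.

s_k = k \left(- 3 k^{3} + 2 k - 3\right)

Step 1: r(k) = (6*k**3 + 27*k**2 + 40*k + 21)/(6*k**3 + 9*k**2 + 4*k + 2).
Normal form (A,B,C) = (1, 1, k**3 + 3*k**2/2 + 2*k/3 + 1/3).
Need (1)·f(k+1) − (1)·f(k) = k**3 + 3*k**2/2 + 2*k/3 + 1/3.
From deg A=0, deg B=0, deg C=3: d=4.
A polynomial solution: f(k) = k*(3*k**3 - 2*k + 3)/12.
Get s_k = R·t_k = k*(-3*k**3 + 2*k - 3) with R(k) = B(k−1)f(k)/C(k) = k*(3*k**3 - 2*k + 3)/(2*(6*k**3 + 9*k**2 + 4*k + 2)).
Δs = -12*k**3 - 18*k**2 - 8*k - 4, as required.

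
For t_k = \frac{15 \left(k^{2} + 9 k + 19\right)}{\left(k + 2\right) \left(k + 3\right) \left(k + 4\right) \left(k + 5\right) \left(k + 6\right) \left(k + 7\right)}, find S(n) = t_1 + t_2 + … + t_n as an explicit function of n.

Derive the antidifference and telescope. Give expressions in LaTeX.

S(n) = \frac{n \left(n^{2} + 15 n + 71\right)}{21 \left(n^{3} + 15 n^{2} + 71 n + 105\right)}

The ratio is (k + 2)*(9*k + (k + 1)**2 + 28)/((k + 8)*(k**2 + 9*k + 19)).
Factor: A=k + 2; B=k + 8; C=k**2 + 9*k + 19.
Need (k + 2)·f(k+1) − (k + 7)·f(k) = k**2 + 9*k + 19.
Degrees (1,1,2) ⇒ d ≤ 5.
Solve for f: f(k) = k*(k + 3)*(k + 5)*(k**2 + 12*k + 44)/144 (degree 5 ≤ 5).
Then R = B(k−1)f/C = k*(k + 3)*(k + 5)*(k + 7)*(k**2 + 12*k + 44)/(144*(k**2 + 9*k + 19)), so s_k = R(k)·t_k = 5*k*(k**2 + 12*k + 44)/(48*(k**3 + 12*k**2 + 44*k + 48)).
Verify: 15*(k**2 + 9*k + 19)/(k**6 + 27*k**5 + 295*k**4 + 1665*k**3 + 5104*k**2 + 8028*k + 5040) matches t_k.
Evaluate: s_(n+1) = 5*(n**3 + 15*n**2 + 71*n + 57)/(48*(n**3 + 15*n**2 + 71*n + 105)); subtract s_(1) = 19/336 ⇒ S(n) = n*(n**2 + 15*n + 71)/(21*(n**3 + 15*n**2 + 71*n + 105)).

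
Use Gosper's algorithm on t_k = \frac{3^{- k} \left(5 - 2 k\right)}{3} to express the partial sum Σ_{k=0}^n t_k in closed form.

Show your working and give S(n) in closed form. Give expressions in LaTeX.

t_(k+1)/t_k = (2*k - 3)/(3*(2*k - 5)).
So A=1/3 and B=1, with C=k - 5/2.
Set up (1/3)·f(k+1) − (1)·f(k) − (k - 5/2) = 0.
d = 1 from the (0,0,1) case.
Coefficient equations give f(k) = -3*(k - 2)/2.
R(k) = B(k−1)·f(k)/C(k) = -3*(k - 2)/(2*k - 5); s_k = R·t_k = (k - 2)/3**k.
s_(k+1) − s_k = (5 - 2*k)/(3*3**k) = t_k.
Telescope: S(n) = s_(n+1) − s_(0) = 3**(-n - 1)*(n - 1) − (-2) = (6*3**n + n - 1)/(3*3**n).

S(n) = \frac{3^{- n} \left(6 \cdot 3^{n} + n - 1\right)}{3}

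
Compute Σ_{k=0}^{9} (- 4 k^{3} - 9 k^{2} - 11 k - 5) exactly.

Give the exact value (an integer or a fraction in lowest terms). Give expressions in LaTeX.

r(k) = (4*k**3 + 21*k**2 + 41*k + 29)/(4*k**3 + 9*k**2 + 11*k + 5) after simplifying.
So A=1 and B=1, with C=k**3 + 9*k**2/4 + 11*k/4 + 5/4.
Solve (1)·f(k+1) − (1)·f(k) = k**3 + 9*k**2/4 + 11*k/4 + 5/4.
d = 4 from the (0,0,3) case.
Match coefficients ⇒ f(k) = k*(k**3 + k**2 + 2*k + 1)/4.
Get s_k = R·t_k = k*(-k**3 - k**2 - 2*k - 1) with R(k) = B(k−1)f(k)/C(k) = k*(k**3 + k**2 + 2*k + 1)/(4*k**3 + 9*k**2 + 11*k + 5).
Verify: -4*k**3 - 9*k**2 - 11*k - 5 matches t_k.
Telescoping: Σ = s_(10) − s_(0) = -11210 − (0) = -11210.

Σ = -11210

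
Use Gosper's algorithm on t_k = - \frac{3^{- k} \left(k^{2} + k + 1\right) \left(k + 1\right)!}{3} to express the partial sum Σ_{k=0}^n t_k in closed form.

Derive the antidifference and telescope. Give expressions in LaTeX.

r(k) = (k + 2)*(k + (k + 1)**2 + 2)/(3*(k**2 + k + 1)) after simplifying.
Take A(k)=k/3 + 2/3, B(k)=1, C(k)=k**2 + k + 1.
Key eq: (k/3 + 2/3)·f(k+1) = (1)·f(k) + (k**2 + k + 1).
d = 1 from the (1,0,2) case.
Solving with deg f ≤ 1: f(k) = 3*(k + 1).
Then R = B(k−1)f/C = 3*(k + 1)/(k**2 + k + 1), so s_k = R(k)·t_k = -(k + 1)*factorial(k + 1)/3**k.
Check: Δs_k = -(k**2 + k + 1)*factorial(k + 1)/(3*3**k). ✓
Σ_(k=0)^n t_k = s_(n+1) − s_(0) = (-3**(-n - 1)*(n + 2)*factorial(n + 2)) − (-1), i.e. 3**(-n - 1)*(3**(n + 1) - n**3*factorial(n) - 5*n**2*factorial(n) - 8*n*factorial(n) - 4*factorial(n)).

S(n) = 3^{- n - 1} \left(3^{n + 1} - n^{3} n! - 5 n^{2} n! - 8 n n! - 4 n!\right)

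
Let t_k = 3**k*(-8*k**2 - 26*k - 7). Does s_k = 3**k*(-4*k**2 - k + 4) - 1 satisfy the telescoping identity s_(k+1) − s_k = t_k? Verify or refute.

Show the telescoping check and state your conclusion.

s_(k+1) = 3**(k + 1)*(-k - 4*(k + 1)**2 + 3) - 1
s_(k+1) − s_k = 3**k*(-8*k**2 - 26*k - 7)
(s_(k+1) − s_k) − t_k = 0

valid; difference matches t_k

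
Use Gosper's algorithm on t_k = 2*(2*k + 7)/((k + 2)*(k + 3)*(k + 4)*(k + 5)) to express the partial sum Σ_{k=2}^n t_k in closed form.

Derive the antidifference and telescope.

Step 1: r(k) = (k + 2)*(2*k + 9)/((k + 6)*(2*k + 7)).
So A=k + 2 and B=k + 6, with C=k + 7/2.
Set up (k + 2)·f(k+1) − (k + 5)·f(k) − (k + 7/2) = 0.
Degrees (1,1,1) ⇒ d ≤ 3.
Solve for f: f(k) = k*(k + 3)*(k + 6)/16 (degree 3 ≤ 3).
Then R = B(k−1)f/C = k*(k + 3)*(k + 5)*(k + 6)/(8*(2*k + 7)), so s_k = R(k)·t_k = k*(k + 6)/(4*(k**2 + 6*k + 8)).
Verify: 2*(2*k + 7)/(k**4 + 14*k**3 + 71*k**2 + 154*k + 120) matches t_k.
Evaluate: s_(n+1) = (n**2 + 8*n + 7)/(4*(n**2 + 8*n + 15)); subtract s_(2) = 1/6 ⇒ S(n) = (n**2 + 8*n - 9)/(12*(n**2 + 8*n + 15)).

S(n) = (n**2 + 8*n - 9)/(12*(n**2 + 8*n + 15))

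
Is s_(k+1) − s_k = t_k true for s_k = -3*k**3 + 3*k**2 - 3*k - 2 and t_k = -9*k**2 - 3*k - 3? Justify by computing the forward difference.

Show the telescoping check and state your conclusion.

Valid — Δs_k = t_k.

s_(k+1) = -3*k**3 - 6*k**2 - 6*k - 5
s_(k+1) − s_k = -9*k**2 - 3*k - 3
(s_(k+1) − s_k) − t_k = 0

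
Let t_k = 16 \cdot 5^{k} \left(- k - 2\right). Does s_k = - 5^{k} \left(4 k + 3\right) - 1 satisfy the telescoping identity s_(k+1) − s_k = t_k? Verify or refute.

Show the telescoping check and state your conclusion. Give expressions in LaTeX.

s_(k+1) = -5*5**k*(4*k + 7) - 1
s_(k+1) − s_k = 16*5**k*(-k - 2)
(s_(k+1) − s_k) − t_k = 0

valid; difference matches t_k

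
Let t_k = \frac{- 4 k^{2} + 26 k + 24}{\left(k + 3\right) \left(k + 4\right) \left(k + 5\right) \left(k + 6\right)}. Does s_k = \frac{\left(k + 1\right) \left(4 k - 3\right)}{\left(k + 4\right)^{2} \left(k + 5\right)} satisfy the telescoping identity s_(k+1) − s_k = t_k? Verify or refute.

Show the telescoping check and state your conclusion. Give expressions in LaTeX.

s_(k+1) = (k + 2)*(4*k + 1)/((k + 5)**2*(k + 6))
s_(k+1) − s_k = (-4*k**3 + 10*k**2 + 163*k + 122)/(k**5 + 24*k**4 + 229*k**3 + 1086*k**2 + 2560*k + 2400)
(s_(k+1) − s_k) − t_k = (8*k**3 + 15*k**2 - 125*k - 114)/(k**6 + 27*k**5 + 301*k**4 + 1773*k**3 + 5818*k**2 + 10080*k + 7200)

Invalid: residual \frac{8 k^{3} + 15 k^{2} - 125 k - 114}{k^{6} + 27 k^{5} + 301 k^{4} + 1773 k^{3} + 5818 k^{2} + 10080 k + 7200} ≠ 0.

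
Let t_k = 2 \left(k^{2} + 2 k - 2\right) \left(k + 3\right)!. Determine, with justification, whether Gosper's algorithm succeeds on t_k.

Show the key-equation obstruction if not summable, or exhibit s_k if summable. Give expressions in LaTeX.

The ratio is (k + 4)*(2*k + (k + 1)**2)/(k**2 + 2*k - 2).
A = k + 4, B = 1, C = k**2 + 2*k - 2.
Solve (k + 4)·f(k+1) − (1)·f(k) = k**2 + 2*k - 2.
deg f ≤ 1 (via 1,0,2).
Solve for f: f(k) = k - 2 (degree 1 ≤ 1).
Then R = B(k−1)f/C = (k - 2)/(k**2 + 2*k - 2), so s_k = R(k)·t_k = 2*(k - 2)*factorial(k + 3).
Verify: 2*(k**2 + 2*k - 2)*factorial(k + 3) matches t_k.

Yes. s_k = 2 \left(k - 2\right) \left(k + 3\right)!.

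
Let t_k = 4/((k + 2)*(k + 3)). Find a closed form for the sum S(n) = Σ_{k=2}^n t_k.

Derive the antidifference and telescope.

S(n) = (n - 1)/(n + 3)

r(k) = (k + 2)/(k + 4) after simplifying.
Normal form (A,B,C) = (k + 2, k + 4, 1).
Need (k + 2)·f(k+1) − (k + 3)·f(k) = 1.
From deg A=1, deg B=1, deg C=0: d=1.
Solve for f: f(k) = k/2 (degree 1 ≤ 1).
R(k) = B(k−1)·f(k)/C(k) = k*(k + 3)/2; s_k = R·t_k = 2*k/(k + 2).
Verify: 4/(k**2 + 5*k + 6) matches t_k.
Telescope: S(n) = s_(n+1) − s_(2) = 2*(n + 1)/(n + 3) − (1) = (n - 1)/(n + 3).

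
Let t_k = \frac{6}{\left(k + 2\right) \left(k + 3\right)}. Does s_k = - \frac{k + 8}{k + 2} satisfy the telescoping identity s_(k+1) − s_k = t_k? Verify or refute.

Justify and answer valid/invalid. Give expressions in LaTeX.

Valid — Δs_k = t_k.

s_(k+1) = (-k - 9)/(k + 3)
s_(k+1) − s_k = 6/(k**2 + 5*k + 6)
(s_(k+1) − s_k) − t_k = 0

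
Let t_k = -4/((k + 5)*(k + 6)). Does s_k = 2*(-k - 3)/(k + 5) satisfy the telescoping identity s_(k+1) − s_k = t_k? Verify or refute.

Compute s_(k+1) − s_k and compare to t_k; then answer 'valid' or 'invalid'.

s_(k+1) = 2*(-k - 4)/(k + 6)
s_(k+1) − s_k = -4/(k**2 + 11*k + 30)
(s_(k+1) − s_k) − t_k = 0

Valid: the claim telescopes to t_k.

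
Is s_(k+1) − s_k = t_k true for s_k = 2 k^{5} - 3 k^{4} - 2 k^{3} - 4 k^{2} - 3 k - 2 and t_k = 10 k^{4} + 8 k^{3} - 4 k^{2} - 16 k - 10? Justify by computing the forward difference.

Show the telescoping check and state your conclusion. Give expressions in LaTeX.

s_(k+1) = 2*k**5 + 7*k**4 + 6*k**3 - 8*k**2 - 19*k - 12
s_(k+1) − s_k = 10*k**4 + 8*k**3 - 4*k**2 - 16*k - 10
(s_(k+1) − s_k) − t_k = 0

valid; difference matches t_k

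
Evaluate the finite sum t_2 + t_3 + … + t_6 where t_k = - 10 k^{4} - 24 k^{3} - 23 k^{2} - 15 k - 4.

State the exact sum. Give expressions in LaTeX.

Σ = -35690

The ratio is (10*k**4 + 64*k**3 + 155*k**2 + 173*k + 76)/(10*k**4 + 24*k**3 + 23*k**2 + 15*k + 4).
A = 1, B = 1, C = k**4 + 12*k**3/5 + 23*k**2/10 + 3*k/2 + 2/5.
Set up (1)·f(k+1) − (1)·f(k) − (k**4 + 12*k**3/5 + 23*k**2/10 + 3*k/2 + 2/5) = 0.
d = 5 from the (0,0,4) case.
A polynomial solution: f(k) = k**2*(2*k**3 + k**2 - k + 2)/10.
Then R = B(k−1)f/C = k**2*(2*k**3 + k**2 - k + 2)/(10*k**4 + 24*k**3 + 23*k**2 + 15*k + 4), so s_k = R(k)·t_k = k**2*(-2*k**3 - k**2 + k - 2).
Δs = -10*k**4 - 24*k**3 - 23*k**2 - 15*k - 4, as required.
Σ_(k=2)^(6) t_k = s_(7) − s_(2) = -35770 − (-80) = -35690.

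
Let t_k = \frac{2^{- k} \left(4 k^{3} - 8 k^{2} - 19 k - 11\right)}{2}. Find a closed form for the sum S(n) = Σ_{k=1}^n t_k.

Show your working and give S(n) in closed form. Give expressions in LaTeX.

The ratio is (4*k**3 + 4*k**2 - 23*k - 34)/(2*(4*k**3 - 8*k**2 - 19*k - 11)).
So A=1/2 and B=1, with C=k**3 - 2*k**2 - 19*k/4 - 11/4.
f must satisfy (1/2)·f(k+1) − (1)·f(k) = k**3 - 2*k**2 - 19*k/4 - 11/4.
d = 3 from the (0,0,3) case.
A polynomial solution: f(k) = -(2*k - 1)*(2*k**2 + 3*k + 2)/2.
Get s_k = R·t_k = (-4*k**3 - 4*k**2 - k + 2)/2**k with R(k) = B(k−1)f(k)/C(k) = -2*(2*k - 1)*(2*k**2 + 3*k + 2)/(4*k**3 - 8*k**2 - 19*k - 11).
Δs = (4*k**3 - 8*k**2 - 19*k - 11)/(2*2**k), as required.
Σ_(k=1)^n t_k = s_(n+1) − s_(1) = (2**(-n - 1)*(-4*n**3 - 16*n**2 - 21*n - 7)) − (-7/2), i.e. 2**(-n - 1)*(7*2**n - 4*n**3 - 16*n**2 - 21*n - 7).

S(n) = 2^{- n - 1} \left(7 \cdot 2^{n} - 4 n^{3} - 16 n^{2} - 21 n - 7\right)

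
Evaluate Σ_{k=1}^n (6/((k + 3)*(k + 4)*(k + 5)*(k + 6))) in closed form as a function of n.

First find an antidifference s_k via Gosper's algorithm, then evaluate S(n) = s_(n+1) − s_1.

S(n) = n*(n**2 + 15*n + 74)/(60*(n**3 + 15*n**2 + 74*n + 120))

Step 1: r(k) = (k + 3)/(k + 7).
Take A(k)=k + 3, B(k)=k + 7, C(k)=1.
Need (k + 3)·f(k+1) − (k + 6)·f(k) = 1.
deg f ≤ 3 (via 1,1,0).
Solving with deg f ≤ 3: f(k) = k*(k**2 + 12*k + 47)/180.
Then R = B(k−1)f/C = k*(k + 6)*(k**2 + 12*k + 47)/180, so s_k = R(k)·t_k = k*(k**2 + 12*k + 47)/(30*(k + 3)*(k + 4)*(k + 5)).
Δs = 6/(k**4 + 18*k**3 + 119*k**2 + 342*k + 360), as required.
Evaluate: s_(n+1) = (n**3 + 15*n**2 + 74*n + 60)/(30*(n**3 + 15*n**2 + 74*n + 120)); subtract s_(1) = 1/60 ⇒ S(n) = n*(n**2 + 15*n + 74)/(60*(n**3 + 15*n**2 + 74*n + 120)).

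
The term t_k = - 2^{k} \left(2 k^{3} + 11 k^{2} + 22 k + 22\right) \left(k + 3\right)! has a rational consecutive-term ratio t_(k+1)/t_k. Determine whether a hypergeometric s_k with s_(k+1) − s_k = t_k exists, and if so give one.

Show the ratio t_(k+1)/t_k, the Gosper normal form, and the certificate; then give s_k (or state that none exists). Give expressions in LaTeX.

s_k = - 2^{k} \left(k^{2} + 2\right) \left(k + 3\right)!

Ratio r(k) = 2*(2*k**4 + 25*k**3 + 118*k**2 + 257*k + 228)/(2*k**3 + 11*k**2 + 22*k + 22).
Gosper form: A/B · C(k+1)/C(k) with A=2*k + 8, B=1, C=k**3 + 11*k**2/2 + 11*k + 11.
Need (2*k + 8)·f(k+1) − (1)·f(k) = k**3 + 11*k**2/2 + 11*k + 11.
Degrees (1,0,3) ⇒ d ≤ 2.
Match coefficients ⇒ f(k) = (k**2 + 2)/2.
Get s_k = R·t_k = -2**k*(k**2 + 2)*factorial(k + 3) with R(k) = B(k−1)f(k)/C(k) = (k**2 + 2)/(2*k**3 + 11*k**2 + 22*k + 22).
s_(k+1) − s_k = -2**k*(2*k**3 + 11*k**2 + 22*k + 22)*factorial(k + 3) = t_k.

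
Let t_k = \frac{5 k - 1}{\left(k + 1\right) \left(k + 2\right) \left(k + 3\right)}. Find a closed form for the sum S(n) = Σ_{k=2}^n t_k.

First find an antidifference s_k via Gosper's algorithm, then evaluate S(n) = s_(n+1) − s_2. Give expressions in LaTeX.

S(n) = \frac{n^{2} - 1}{n^{2} + 5 n + 6}

Compute t_(k+1)/t_k: get (k + 1)*(5*k + 4)/((k + 4)*(5*k - 1)).
A = k + 1, B = k + 4, C = k - 1/5.
Set up (k + 1)·f(k+1) − (k + 3)·f(k) − (k - 1/5) = 0.
Degrees (1,1,1) ⇒ d ≤ 2.
Solving with deg f ≤ 2: f(k) = k*(k - 2)/5.
Certificate R = B(k−1)f/C = k*(k - 2)*(k + 3)/(5*k - 1) gives s_k = k*(k - 2)/((k + 1)*(k + 2)).
Check: Δs_k = (5*k - 1)/(k**3 + 6*k**2 + 11*k + 6). ✓
s_(n+1) = (n**2 - 1)/(n**2 + 5*n + 6) and s_(2) = 0, so S(n) = (n**2 - 1)/(n**2 + 5*n + 6).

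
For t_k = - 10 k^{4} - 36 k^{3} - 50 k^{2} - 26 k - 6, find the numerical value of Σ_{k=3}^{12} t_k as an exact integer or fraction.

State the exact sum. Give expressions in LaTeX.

Σ = -859890

The ratio is (5*k**4 + 38*k**3 + 109*k**2 + 137*k + 64)/(5*k**4 + 18*k**3 + 25*k**2 + 13*k + 3).
So A=1 and B=1, with C=k**4 + 18*k**3/5 + 5*k**2 + 13*k/5 + 3/5.
Solve (1)·f(k+1) − (1)·f(k) = k**4 + 18*k**3/5 + 5*k**2 + 13*k/5 + 3/5.
d = 5 from the (0,0,4) case.
A polynomial solution: f(k) = k*(2*k**4 + 4*k**3 + 2*k**2 - 3*k + 1)/10.
Get s_k = R·t_k = k*(-2*k**4 - 4*k**3 - 2*k**2 + 3*k - 1) with R(k) = B(k−1)f(k)/C(k) = k*(2*k**4 + 4*k**3 + 2*k**2 - 3*k + 1)/(2*(5*k**4 + 18*k**3 + 25*k**2 + 13*k + 3)).
Δs = -10*k**4 - 36*k**3 - 50*k**2 - 26*k - 6, as required.
Evaluate s at k=13 and k=3: -860730 and -840; difference -859890.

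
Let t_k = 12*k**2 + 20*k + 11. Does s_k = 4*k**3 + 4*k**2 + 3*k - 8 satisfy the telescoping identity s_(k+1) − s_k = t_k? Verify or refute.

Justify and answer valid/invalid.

valid (s_(k+1) − s_k reduces to t_k)

s_(k+1) = 4*k**3 + 16*k**2 + 23*k + 3
s_(k+1) − s_k = 12*k**2 + 20*k + 11
(s_(k+1) − s_k) − t_k = 0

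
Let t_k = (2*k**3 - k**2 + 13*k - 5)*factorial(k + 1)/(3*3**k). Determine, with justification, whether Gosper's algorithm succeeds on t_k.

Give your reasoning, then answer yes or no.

Compute t_(k+1)/t_k: get (k + 2)*(13*k + 2*(k + 1)**3 - (k + 1)**2 + 8)/(3*(2*k**3 - k**2 + 13*k - 5)).
Take A(k)=k/3 + 2/3, B(k)=1, C(k)=k**3 - k**2/2 + 13*k/2 - 5/2.
f must satisfy (k/3 + 2/3)·f(k+1) − (1)·f(k) = k**3 - k**2/2 + 13*k/2 - 5/2.
Bound: deg f ≤ 2.
Match coefficients ⇒ f(k) = 3*(2*k**2 - 3*k + 3)/2.
Then R = B(k−1)f/C = 3*(2*k**2 - 3*k + 3)/(2*k**3 - k**2 + 13*k - 5), so s_k = R(k)·t_k = (2*k**2 - 3*k + 3)*factorial(k + 1)/3**k.
Check: Δs_k = (2*k**3 - k**2 + 13*k - 5)*factorial(k + 1)/(3*3**k). ✓

Yes. s_k = (2*k**2 - 3*k + 3)*factorial(k + 1)/3**k.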